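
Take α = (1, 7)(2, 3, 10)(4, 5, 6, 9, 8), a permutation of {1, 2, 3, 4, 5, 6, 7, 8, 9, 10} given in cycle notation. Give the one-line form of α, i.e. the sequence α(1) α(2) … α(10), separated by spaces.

Reading each image from the cycles: 1→7, 2→3, 3→10, 4→5, 5→6, 6→9, 7→1, 8→4, 9→8, 10→2.
So the one-line form is 7 3 10 5 6 9 1 4 8 2.

7 3 10 5 6 9 1 4 8 2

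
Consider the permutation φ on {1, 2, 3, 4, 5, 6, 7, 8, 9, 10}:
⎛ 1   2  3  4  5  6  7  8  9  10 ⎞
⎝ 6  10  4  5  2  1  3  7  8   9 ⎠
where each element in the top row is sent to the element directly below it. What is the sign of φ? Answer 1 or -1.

In disjoint-cycle form the cycle lengths are 8, 2.
A cycle is odd iff its length is even; φ has 2 even-length cycles, so sgn(φ) = (−1)^2 and φ is even.

1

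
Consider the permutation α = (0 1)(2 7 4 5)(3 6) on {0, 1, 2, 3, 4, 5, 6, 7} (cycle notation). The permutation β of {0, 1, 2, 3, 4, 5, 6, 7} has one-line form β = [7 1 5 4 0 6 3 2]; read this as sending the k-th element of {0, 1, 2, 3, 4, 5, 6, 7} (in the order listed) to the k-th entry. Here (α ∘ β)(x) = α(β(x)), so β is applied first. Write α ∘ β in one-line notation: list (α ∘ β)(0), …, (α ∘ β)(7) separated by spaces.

4 0 2 5 1 3 6 7

For each element, apply β then α: 0 → 7 → 4; 1 → 1 → 0; 2 → 5 → 2; 3 → 4 → 5; 4 → 0 → 1; 5 → 6 → 3; 6 → 3 → 6; 7 → 2 → 7.
So α ∘ β in one-line form is 4 0 2 5 1 3 6 7.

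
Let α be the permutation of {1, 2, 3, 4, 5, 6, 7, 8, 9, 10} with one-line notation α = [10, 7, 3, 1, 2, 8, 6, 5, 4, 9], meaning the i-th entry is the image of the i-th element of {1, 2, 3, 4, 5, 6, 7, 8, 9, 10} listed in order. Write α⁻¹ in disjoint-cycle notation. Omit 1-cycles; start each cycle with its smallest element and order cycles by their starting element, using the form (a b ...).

(1 4 9 10)(2 5 8 6 7)

First write α in disjoint cycles: (1 10 9 4)(2 7 6 8 5).
The inverse reverses every cycle; in canonical form, α⁻¹ = (1 4 9 10)(2 5 8 6 7).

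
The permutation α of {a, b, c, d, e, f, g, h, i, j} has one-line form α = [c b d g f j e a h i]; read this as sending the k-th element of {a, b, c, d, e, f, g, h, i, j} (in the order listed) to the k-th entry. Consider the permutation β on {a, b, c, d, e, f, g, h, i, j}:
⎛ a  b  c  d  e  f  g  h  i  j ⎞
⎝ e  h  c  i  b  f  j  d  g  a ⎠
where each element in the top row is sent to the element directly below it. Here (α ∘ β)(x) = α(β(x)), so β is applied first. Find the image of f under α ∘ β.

j

(α ∘ β)(f) = α(β(f)). β(f) = f, then α(f) = j. So (α ∘ β)(f) = j.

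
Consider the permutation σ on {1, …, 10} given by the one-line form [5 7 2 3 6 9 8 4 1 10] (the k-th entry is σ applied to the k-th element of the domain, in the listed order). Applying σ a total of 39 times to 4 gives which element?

Tracing 4 → 3 → … returns to 4 after 5 steps, so 4 lies in a 5-cycle (2, 7, 8, 4, 3).
On a 5-cycle, σ^5 is the identity, so σ^39 = σ^4 there (39 ≡ 4 mod 5).
Advancing 4 steps from 4: 4 → 3 → 2 → 7 → 8.

8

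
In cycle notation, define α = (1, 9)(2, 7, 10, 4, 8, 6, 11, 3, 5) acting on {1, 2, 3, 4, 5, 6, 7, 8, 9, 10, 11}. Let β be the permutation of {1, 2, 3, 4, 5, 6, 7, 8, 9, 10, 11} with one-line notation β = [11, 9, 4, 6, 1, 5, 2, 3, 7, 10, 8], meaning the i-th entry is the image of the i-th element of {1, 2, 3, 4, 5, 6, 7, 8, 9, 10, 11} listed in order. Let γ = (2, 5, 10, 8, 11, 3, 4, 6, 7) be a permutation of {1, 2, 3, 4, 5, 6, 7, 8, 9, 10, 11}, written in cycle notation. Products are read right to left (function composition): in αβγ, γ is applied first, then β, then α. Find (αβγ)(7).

Chase 7: γ(7) = 2; β(2) = 9; α(9) = 1. Hence (αβγ)(7) = 1.

1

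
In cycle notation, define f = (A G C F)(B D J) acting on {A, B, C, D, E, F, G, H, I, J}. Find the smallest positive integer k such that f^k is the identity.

The cycle type of f is (4, 3, 1, 1, 1).
Since disjoint cycles commute, ord(f) = lcm(4, 3) = 12.

12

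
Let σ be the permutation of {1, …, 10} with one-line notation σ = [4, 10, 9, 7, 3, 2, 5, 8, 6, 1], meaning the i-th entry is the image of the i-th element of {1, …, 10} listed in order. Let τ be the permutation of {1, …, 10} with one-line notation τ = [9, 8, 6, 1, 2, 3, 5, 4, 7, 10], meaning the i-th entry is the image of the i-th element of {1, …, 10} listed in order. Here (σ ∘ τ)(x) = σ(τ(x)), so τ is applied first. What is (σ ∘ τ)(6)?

(σ ∘ τ)(6) = σ(τ(6)). τ(6) = 3, then σ(3) = 9. So (σ ∘ τ)(6) = 9.

9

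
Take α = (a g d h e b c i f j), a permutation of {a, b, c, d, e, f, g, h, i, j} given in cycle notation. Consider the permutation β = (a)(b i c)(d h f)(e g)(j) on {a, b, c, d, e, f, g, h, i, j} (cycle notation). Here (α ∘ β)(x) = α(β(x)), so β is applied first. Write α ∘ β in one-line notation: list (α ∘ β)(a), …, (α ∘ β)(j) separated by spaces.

(α ∘ β)(x) = α(β(x)). Computing each image: α(β(a)) = α(a) = g, α(β(b)) = α(i) = f, α(β(c)) = α(b) = c, α(β(d)) = α(h) = e, α(β(e)) = α(g) = d, α(β(f)) = α(d) = h, α(β(g)) = α(e) = b, α(β(h)) = α(f) = j, α(β(i)) = α(c) = i, α(β(j)) = α(j) = a.
Hence α ∘ β = [g f c e d h b j i a].

g f c e d h b j i a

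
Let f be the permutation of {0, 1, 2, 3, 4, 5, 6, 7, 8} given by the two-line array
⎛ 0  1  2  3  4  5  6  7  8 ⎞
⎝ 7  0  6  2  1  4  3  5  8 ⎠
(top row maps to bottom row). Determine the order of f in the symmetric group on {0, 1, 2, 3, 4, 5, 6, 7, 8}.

15

The disjoint-cycle form of f has cycle lengths 5, 3, 1.
The order is lcm(5, 3) = 15.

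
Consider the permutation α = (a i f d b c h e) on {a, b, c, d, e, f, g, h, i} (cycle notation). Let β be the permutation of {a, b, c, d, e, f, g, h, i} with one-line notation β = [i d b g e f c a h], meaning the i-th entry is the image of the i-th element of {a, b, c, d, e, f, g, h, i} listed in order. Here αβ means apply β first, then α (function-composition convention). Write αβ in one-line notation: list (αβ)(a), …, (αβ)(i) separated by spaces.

(αβ)(x) = α(β(x)). Computing each image: α(β(a)) = α(i) = f, α(β(b)) = α(d) = b, α(β(c)) = α(b) = c, α(β(d)) = α(g) = g, α(β(e)) = α(e) = a, α(β(f)) = α(f) = d, α(β(g)) = α(c) = h, α(β(h)) = α(a) = i, α(β(i)) = α(h) = e.
Hence αβ = [f b c g a d h i e].

f b c g a d h i e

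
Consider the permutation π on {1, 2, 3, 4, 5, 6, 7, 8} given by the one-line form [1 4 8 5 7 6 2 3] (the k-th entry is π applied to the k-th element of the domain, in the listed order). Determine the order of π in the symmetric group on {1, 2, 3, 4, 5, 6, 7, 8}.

The disjoint-cycle form of π has cycle lengths 4, 2, 1, 1.
The order of π is the least common multiple of its cycle lengths: lcm(4, 2) = 4.

4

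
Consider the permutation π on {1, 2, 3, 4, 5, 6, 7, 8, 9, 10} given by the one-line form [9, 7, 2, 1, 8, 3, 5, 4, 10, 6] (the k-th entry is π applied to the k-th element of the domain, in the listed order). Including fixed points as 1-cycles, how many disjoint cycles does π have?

1

The cycle decomposition is (1 9 10 6 3 2 7 5 8 4), which has 1 cycle (counting 1-cycles).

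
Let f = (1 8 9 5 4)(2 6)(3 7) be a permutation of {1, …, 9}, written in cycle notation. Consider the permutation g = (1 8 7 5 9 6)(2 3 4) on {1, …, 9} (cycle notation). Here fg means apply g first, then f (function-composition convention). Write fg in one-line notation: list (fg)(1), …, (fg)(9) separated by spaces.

9 7 1 6 5 8 4 3 2

For each element, apply g then f: 1 → 8 → 9; 2 → 3 → 7; 3 → 4 → 1; 4 → 2 → 6; 5 → 9 → 5; 6 → 1 → 8; 7 → 5 → 4; 8 → 7 → 3; 9 → 6 → 2.
So fg in one-line form is 9 7 1 6 5 8 4 3 2.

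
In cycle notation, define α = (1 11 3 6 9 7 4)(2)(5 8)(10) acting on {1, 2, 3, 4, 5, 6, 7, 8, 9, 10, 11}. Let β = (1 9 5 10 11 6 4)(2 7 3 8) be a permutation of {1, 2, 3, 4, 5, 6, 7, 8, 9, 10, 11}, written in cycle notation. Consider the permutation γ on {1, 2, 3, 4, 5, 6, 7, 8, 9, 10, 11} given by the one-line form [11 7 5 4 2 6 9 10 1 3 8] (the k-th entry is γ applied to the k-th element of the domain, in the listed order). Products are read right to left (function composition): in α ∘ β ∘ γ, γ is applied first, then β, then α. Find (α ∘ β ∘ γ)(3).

(α ∘ β ∘ γ)(3) = α(β(γ(3))). γ(3) = 5, then β(5) = 10, then α(10) = 10, so the result is 10.

10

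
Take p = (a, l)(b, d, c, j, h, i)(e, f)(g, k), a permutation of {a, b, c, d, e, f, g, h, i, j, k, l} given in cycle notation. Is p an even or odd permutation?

The cycle lengths are 6, 2, 2, 2.
A cycle is odd iff its length is even; p has 4 even-length cycles, so sgn(p) = (−1)^4 and p is even.

even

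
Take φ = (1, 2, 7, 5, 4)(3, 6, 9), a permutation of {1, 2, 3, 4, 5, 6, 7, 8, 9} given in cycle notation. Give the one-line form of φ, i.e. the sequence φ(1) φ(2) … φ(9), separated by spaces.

2 7 6 1 4 9 5 8 3

Each element maps to the next entry in its cycle (wrapping to the front): 1→2, 2→7, 3→6, 4→1, 5→4, 6→9, 7→5, 8→8, 9→3.
So the one-line form is 2 7 6 1 4 9 5 8 3.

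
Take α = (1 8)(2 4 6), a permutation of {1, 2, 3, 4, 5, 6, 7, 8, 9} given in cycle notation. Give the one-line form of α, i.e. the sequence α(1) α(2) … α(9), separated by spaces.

8 4 3 6 5 2 7 1 9

Reading each image from the cycles: 1↦8, 2↦4, 3↦3, 4↦6, 5↦5, 6↦2, 7↦7, 8↦1, 9↦9.
Listing these in domain order gives 8 4 3 6 5 2 7 1 9.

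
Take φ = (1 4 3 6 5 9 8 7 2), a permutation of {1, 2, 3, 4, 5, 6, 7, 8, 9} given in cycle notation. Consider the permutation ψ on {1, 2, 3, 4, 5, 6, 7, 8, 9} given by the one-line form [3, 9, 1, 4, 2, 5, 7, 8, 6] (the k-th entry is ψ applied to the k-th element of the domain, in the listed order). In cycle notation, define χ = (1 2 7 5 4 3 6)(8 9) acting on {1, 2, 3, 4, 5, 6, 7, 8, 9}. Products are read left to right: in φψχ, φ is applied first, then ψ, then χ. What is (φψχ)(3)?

4

Apply the permutations in order: φ(3) = 6, then ψ(6) = 5, then χ(5) = 4. So (φψχ)(3) = 4.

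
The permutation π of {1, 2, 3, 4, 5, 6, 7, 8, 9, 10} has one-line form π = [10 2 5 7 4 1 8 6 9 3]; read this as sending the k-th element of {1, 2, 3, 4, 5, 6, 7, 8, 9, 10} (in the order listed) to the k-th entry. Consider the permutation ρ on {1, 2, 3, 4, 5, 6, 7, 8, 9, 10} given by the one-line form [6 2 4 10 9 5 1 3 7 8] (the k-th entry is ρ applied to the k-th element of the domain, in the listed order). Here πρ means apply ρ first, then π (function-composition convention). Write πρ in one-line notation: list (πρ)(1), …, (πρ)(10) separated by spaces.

1 2 7 3 9 4 10 5 8 6

(πρ)(x) = π(ρ(x)). Computing each image: π(ρ(1)) = π(6) = 1, π(ρ(2)) = π(2) = 2, π(ρ(3)) = π(4) = 7, π(ρ(4)) = π(10) = 3, π(ρ(5)) = π(9) = 9, π(ρ(6)) = π(5) = 4, π(ρ(7)) = π(1) = 10, π(ρ(8)) = π(3) = 5, π(ρ(9)) = π(7) = 8, π(ρ(10)) = π(8) = 6.
Hence πρ = [1 2 7 3 9 4 10 5 8 6].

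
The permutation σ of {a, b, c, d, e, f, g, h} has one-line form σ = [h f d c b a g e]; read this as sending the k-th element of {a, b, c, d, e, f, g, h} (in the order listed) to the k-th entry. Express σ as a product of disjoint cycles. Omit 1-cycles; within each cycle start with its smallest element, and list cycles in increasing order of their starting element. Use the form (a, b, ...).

(a, h, e, b, f)(c, d)

Start at a and follow images: a → h → e → b → f → a, giving the cycle (a, h, e, b, f).
Repeating from the next unused element and collecting all non-trivial cycles gives (a, h, e, b, f)(c, d).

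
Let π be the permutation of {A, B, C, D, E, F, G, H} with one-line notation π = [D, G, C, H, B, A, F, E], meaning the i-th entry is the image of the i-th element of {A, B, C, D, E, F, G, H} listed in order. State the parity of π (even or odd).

In disjoint-cycle form the cycle lengths are 7, 1.
A cycle is odd iff its length is even; π has 0 even-length cycles, so sgn(π) = (−1)^0 and π is even.

even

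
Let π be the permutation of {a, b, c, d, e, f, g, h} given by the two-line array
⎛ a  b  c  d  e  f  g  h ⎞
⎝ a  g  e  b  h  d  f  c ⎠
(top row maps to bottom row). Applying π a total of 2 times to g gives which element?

Tracing g → f → … returns to g after 4 steps, so g lies in a 4-cycle (b, g, f, d).
Stepping 2 places around the cycle: g → f → d.

d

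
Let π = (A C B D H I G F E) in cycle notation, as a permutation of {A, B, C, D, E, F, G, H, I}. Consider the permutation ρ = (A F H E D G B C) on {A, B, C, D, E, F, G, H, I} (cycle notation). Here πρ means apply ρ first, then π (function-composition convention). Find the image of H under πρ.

First apply ρ: ρ(H) = E, then π(E) = A. Thus (πρ)(H) = A.

A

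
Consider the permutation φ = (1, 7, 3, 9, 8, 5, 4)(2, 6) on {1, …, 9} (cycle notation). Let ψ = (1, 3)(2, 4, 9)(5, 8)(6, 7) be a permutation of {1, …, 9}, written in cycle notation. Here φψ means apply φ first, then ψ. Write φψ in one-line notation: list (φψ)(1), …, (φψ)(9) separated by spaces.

For each element, apply φ then ψ: 1 → 7 → 6; 2 → 6 → 7; 3 → 9 → 2; 4 → 1 → 3; 5 → 4 → 9; 6 → 2 → 4; 7 → 3 → 1; 8 → 5 → 8; 9 → 8 → 5.
So φψ in one-line form is 6 7 2 3 9 4 1 8 5.

6 7 2 3 9 4 1 8 5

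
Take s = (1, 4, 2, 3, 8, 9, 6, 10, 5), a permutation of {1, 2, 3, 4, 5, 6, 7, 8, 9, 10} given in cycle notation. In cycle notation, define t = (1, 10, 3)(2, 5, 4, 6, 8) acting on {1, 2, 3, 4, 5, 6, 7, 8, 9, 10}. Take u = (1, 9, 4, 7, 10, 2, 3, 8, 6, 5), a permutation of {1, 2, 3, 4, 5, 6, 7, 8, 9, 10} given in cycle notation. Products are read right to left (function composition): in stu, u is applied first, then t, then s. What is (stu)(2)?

Chase 2: u(2) = 3; t(3) = 1; s(1) = 4. Hence (stu)(2) = 4.

4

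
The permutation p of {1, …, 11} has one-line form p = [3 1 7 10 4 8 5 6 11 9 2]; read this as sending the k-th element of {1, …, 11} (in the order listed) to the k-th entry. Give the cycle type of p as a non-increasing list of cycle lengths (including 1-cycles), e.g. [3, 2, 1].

The disjoint cycles are (1, 3, 7, 5, 4, 10, 9, 11, 2)(6, 8), with lengths 9, 2 in non-increasing order.

[9, 2]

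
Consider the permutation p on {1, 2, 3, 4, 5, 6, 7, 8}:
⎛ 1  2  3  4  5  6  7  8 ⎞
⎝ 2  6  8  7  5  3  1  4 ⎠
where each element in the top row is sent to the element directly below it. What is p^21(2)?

Tracing 2 → 6 → … returns to 2 after 7 steps, so 2 lies in a 7-cycle (1 2 6 3 8 4 7).
Powers repeat with period 7 on this cycle, and 21 mod 7 = 0, so p^21(2) = p^0(2).
So p^21(2) = 2.

2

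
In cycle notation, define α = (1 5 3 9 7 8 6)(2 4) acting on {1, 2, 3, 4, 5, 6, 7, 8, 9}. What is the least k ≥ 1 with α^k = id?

14

The disjoint cycles have lengths 7, 2.
The order is lcm(7, 2) = 14.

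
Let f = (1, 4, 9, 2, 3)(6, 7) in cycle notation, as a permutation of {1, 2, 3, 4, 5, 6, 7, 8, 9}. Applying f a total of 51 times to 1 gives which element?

1 lies in the 5-cycle (1, 4, 9, 2, 3).
Powers repeat with period 5 on this cycle, and 51 mod 5 = 1, so f^51(1) = f^1(1).
Advancing 1 step from 1: 1 → 4.

4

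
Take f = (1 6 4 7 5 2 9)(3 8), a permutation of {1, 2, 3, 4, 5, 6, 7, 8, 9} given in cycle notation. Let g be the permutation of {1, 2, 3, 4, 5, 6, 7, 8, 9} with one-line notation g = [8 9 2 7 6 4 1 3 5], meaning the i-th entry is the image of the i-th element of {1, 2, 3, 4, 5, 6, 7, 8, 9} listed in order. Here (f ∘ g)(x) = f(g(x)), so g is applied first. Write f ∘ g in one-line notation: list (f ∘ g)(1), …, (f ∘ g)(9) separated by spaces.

Chase each element through g then f: 1 → 8 → 3; 2 → 9 → 1; 3 → 2 → 9; 4 → 7 → 5; 5 → 6 → 4; 6 → 4 → 7; 7 → 1 → 6; 8 → 3 → 8; 9 → 5 → 2.
Collecting the images, f ∘ g = [3 1 9 5 4 7 6 8 2].

3 1 9 5 4 7 6 8 2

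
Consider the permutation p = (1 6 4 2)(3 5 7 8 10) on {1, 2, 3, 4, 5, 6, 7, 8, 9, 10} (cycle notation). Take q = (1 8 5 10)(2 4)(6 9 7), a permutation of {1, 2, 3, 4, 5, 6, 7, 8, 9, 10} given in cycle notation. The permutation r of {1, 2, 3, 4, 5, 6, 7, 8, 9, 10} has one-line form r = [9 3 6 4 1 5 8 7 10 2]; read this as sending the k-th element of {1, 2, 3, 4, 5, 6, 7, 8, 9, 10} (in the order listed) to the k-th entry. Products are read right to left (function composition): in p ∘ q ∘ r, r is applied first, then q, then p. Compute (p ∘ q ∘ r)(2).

(p ∘ q ∘ r)(2) = p(q(r(2))). r(2) = 3, then q(3) = 3, then p(3) = 5, so the result is 5.

5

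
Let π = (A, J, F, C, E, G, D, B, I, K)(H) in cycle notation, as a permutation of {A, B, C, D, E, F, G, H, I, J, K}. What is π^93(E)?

E lies in the 10-cycle (A, J, F, C, E, G, D, B, I, K).
Powers repeat with period 10 on this cycle, and 93 mod 10 = 3, so π^93(E) = π^3(E).
Advancing 3 steps from E: E → G → D → B.

B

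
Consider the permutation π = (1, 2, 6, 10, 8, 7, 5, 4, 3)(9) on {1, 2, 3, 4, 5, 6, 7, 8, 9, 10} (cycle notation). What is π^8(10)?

10 lies in the 9-cycle (1, 2, 6, 10, 8, 7, 5, 4, 3).
Advancing 8 steps from 10: 10 → 8 → 7 → 5 → 4 → 3 → 1 → 2 → 6.

6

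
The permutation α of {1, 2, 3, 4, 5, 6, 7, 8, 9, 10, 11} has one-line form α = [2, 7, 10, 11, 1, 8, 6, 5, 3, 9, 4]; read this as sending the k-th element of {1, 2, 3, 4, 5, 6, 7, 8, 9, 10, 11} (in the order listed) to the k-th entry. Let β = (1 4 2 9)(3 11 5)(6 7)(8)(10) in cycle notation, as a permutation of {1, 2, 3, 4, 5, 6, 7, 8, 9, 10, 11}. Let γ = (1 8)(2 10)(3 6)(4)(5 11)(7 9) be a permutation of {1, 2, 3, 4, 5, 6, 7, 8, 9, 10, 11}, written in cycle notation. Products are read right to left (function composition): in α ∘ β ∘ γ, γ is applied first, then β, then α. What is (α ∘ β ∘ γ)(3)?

(α ∘ β ∘ γ)(3) = α(β(γ(3))). γ(3) = 6, then β(6) = 7, then α(7) = 6, so the result is 6.

6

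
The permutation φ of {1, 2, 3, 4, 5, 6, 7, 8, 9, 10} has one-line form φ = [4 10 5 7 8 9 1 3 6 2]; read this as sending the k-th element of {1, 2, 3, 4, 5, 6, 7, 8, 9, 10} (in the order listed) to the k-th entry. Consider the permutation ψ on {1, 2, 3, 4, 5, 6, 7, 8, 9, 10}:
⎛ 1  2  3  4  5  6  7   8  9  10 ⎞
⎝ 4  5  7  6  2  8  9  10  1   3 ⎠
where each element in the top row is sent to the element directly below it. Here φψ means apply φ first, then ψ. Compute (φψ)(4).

9

φ(4) = 7, then ψ(7) = 9; composing gives (φψ)(4) = 9.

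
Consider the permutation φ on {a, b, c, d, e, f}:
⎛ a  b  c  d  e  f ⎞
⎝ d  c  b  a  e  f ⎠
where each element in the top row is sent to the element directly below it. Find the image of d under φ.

The entry below d in the array is a, so φ(d) = a.

a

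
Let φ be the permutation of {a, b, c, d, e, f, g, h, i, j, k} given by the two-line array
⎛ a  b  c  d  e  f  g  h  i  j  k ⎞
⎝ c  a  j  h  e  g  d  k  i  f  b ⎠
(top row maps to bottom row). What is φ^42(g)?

c

Tracing g → d → … returns to g after 9 steps, so g lies in a 9-cycle (a c j f g d h k b).
Powers repeat with period 9 on this cycle, and 42 mod 9 = 6, so φ^42(g) = φ^6(g).
Stepping 6 places around the cycle: g → d → h → k → b → a → c.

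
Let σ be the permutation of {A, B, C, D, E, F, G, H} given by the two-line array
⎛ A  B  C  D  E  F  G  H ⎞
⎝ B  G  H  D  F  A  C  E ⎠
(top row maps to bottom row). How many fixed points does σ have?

The fixed points (elements with σ(x) = x) are {D}, so there is 1.

1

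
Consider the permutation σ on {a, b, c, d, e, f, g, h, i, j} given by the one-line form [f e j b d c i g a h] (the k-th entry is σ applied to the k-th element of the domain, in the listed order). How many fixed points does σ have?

0

No element satisfies σ(x) = x, so there are 0 fixed points.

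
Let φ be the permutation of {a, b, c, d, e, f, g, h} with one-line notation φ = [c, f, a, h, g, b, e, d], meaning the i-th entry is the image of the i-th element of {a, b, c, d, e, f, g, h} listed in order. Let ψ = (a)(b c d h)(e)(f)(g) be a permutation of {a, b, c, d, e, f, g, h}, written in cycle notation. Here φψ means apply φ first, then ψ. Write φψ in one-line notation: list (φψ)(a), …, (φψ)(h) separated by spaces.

d f a b g c e h

Chase each element through φ then ψ: a → c → d; b → f → f; c → a → a; d → h → b; e → g → g; f → b → c; g → e → e; h → d → h.
Collecting the images, φψ = [d f a b g c e h].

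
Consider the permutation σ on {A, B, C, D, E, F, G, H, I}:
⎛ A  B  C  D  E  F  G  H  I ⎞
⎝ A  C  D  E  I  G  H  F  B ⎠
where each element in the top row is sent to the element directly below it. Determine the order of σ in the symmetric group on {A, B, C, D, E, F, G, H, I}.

15

Writing σ as disjoint cycles, the cycle lengths are 5, 3, 1.
The order of σ is the least common multiple of its cycle lengths: lcm(5, 3) = 15.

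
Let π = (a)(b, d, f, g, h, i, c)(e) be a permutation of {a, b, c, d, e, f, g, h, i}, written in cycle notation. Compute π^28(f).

f lies in the 7-cycle (b, d, f, g, h, i, c).
Powers repeat with period 7 on this cycle, and 28 mod 7 = 0, so π^28(f) = π^0(f).
So π^28(f) = f.

f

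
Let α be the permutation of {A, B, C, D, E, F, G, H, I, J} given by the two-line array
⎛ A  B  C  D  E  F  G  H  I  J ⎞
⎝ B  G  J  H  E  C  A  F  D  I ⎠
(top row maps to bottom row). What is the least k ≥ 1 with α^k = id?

6

The disjoint-cycle form of α has cycle lengths 6, 3, 1.
The order is lcm(6, 3) = 6.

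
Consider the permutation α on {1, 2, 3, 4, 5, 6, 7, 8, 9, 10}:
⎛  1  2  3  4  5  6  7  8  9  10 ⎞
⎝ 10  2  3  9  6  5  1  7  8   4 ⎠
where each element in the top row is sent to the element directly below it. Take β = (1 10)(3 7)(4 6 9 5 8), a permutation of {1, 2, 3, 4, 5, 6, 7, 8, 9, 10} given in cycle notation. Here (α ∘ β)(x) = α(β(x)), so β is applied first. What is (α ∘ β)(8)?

9

β(8) = 4, then α(4) = 9; composing gives (α ∘ β)(8) = 9.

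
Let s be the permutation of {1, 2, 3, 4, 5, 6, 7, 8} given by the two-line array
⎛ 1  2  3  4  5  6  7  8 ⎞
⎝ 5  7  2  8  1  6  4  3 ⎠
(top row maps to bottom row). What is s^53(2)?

Tracing 2 → 7 → … returns to 2 after 5 steps, so 2 lies in a 5-cycle (2 7 4 8 3).
On a 5-cycle, s^5 is the identity, so s^53 = s^3 there (53 ≡ 3 mod 5).
Stepping 3 places around the cycle: 2 → 7 → 4 → 8.

8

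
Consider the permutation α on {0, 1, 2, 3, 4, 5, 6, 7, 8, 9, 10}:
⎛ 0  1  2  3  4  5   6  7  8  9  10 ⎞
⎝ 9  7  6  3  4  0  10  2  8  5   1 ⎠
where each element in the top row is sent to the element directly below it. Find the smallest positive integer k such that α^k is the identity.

The disjoint-cycle form of α has cycle lengths 5, 3, 1, 1, 1.
The order of α is the least common multiple of its cycle lengths: lcm(5, 3) = 15.

15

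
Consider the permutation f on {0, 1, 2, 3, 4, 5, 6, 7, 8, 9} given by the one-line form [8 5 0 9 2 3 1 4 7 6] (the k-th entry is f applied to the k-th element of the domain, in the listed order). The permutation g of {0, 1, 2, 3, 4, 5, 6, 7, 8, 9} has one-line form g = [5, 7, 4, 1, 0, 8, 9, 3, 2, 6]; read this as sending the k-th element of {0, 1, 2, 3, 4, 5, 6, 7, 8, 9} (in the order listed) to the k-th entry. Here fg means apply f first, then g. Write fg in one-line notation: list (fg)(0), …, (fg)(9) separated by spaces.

For each element, apply f then g: 0 → 8 → 2; 1 → 5 → 8; 2 → 0 → 5; 3 → 9 → 6; 4 → 2 → 4; 5 → 3 → 1; 6 → 1 → 7; 7 → 4 → 0; 8 → 7 → 3; 9 → 6 → 9.
Collecting the images, fg = [2 8 5 6 4 1 7 0 3 9].

2 8 5 6 4 1 7 0 3 9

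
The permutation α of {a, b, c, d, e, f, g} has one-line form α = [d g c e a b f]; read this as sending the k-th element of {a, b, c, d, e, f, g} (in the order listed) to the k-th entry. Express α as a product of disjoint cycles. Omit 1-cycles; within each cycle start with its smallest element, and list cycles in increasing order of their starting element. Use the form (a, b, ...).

(a, d, e)(b, g, f)

From a: a → d → e → a, closing the cycle (a, d, e).
Continuing from each remaining unvisited element yields (a, d, e)(b, g, f).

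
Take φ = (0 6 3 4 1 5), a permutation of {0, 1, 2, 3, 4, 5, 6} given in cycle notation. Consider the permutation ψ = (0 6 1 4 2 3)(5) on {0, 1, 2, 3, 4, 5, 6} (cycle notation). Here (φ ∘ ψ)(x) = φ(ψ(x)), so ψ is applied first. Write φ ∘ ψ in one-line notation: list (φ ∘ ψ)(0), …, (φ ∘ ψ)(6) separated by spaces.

3 1 4 6 2 0 5

(φ ∘ ψ)(x) = φ(ψ(x)). Computing each image: φ(ψ(0)) = φ(6) = 3, φ(ψ(1)) = φ(4) = 1, φ(ψ(2)) = φ(3) = 4, φ(ψ(3)) = φ(0) = 6, φ(ψ(4)) = φ(2) = 2, φ(ψ(5)) = φ(5) = 0, φ(ψ(6)) = φ(1) = 5.
Hence φ ∘ ψ = [3 1 4 6 2 0 5].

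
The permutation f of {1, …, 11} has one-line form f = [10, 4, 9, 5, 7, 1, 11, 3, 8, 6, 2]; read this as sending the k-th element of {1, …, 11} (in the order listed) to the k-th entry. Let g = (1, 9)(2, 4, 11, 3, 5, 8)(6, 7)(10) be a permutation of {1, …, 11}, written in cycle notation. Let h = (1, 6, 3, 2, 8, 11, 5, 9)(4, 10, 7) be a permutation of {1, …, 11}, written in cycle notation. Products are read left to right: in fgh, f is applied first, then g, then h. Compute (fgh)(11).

10

Apply the permutations in order: f(11) = 2, then g(2) = 4, then h(4) = 10. So (fgh)(11) = 10.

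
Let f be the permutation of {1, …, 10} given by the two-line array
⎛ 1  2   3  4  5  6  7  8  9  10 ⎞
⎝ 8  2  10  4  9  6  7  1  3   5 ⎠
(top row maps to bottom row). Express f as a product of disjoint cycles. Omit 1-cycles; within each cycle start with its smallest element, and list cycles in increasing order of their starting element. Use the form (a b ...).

(1 8)(3 10 5 9)

From 1: 1 → 8 → 1, closing the cycle (1 8).
Repeating from the next unused element and collecting all non-trivial cycles gives (1 8)(3 10 5 9).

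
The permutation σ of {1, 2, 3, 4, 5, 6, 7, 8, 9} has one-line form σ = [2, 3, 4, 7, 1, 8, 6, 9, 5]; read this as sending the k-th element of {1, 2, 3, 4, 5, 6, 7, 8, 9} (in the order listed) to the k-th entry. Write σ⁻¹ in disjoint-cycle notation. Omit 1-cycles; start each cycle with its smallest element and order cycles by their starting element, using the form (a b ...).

First write σ in disjoint cycles: (1 2 3 4 7 6 8 9 5).
The inverse reverses every cycle; in canonical form, σ⁻¹ = (1 5 9 8 6 7 4 3 2).

(1 5 9 8 6 7 4 3 2)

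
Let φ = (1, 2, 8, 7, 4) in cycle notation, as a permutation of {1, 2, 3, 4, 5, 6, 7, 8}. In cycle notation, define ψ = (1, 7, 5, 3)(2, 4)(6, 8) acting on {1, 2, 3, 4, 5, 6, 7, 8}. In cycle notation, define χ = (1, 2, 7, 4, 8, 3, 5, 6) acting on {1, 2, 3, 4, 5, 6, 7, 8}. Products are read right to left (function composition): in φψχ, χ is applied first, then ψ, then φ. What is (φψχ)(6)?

4

Chase 6: χ(6) = 1; ψ(1) = 7; φ(7) = 4. Hence (φψχ)(6) = 4.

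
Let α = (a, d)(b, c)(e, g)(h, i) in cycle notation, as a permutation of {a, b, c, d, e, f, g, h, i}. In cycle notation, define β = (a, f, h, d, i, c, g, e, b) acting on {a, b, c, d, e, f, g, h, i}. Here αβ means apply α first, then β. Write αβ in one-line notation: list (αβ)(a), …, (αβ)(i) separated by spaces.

(αβ)(x) = β(α(x)). Computing each image: β(α(a)) = β(d) = i, β(α(b)) = β(c) = g, β(α(c)) = β(b) = a, β(α(d)) = β(a) = f, β(α(e)) = β(g) = e, β(α(f)) = β(f) = h, β(α(g)) = β(e) = b, β(α(h)) = β(i) = c, β(α(i)) = β(h) = d.
Hence αβ = [i g a f e h b c d].

i g a f e h b c d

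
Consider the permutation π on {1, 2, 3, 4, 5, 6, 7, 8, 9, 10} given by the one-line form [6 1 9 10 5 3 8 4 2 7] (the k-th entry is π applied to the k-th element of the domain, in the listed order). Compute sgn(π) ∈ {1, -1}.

In disjoint-cycle form the cycle lengths are 5, 4, 1.
A cycle of length ℓ contributes ℓ−1 transpositions, so π is a product of 4 + 3 = 7 transpositions — odd.

-1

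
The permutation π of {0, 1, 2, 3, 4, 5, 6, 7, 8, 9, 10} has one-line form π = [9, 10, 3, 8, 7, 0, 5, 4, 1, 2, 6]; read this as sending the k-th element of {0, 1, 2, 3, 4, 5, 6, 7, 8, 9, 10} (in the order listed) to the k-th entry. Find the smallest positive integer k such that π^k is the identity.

18

The disjoint-cycle form of π has cycle lengths 9, 2.
Since disjoint cycles commute, ord(π) = lcm(9, 2) = 18.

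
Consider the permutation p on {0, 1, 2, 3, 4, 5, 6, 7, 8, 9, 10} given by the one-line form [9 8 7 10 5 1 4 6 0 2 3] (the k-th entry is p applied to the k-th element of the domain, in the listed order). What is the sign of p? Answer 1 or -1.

-1

In disjoint-cycle form the cycle lengths are 9, 2.
A cycle is odd iff its length is even; p has 1 even-length cycle, so sgn(p) = (−1)^1 and p is odd.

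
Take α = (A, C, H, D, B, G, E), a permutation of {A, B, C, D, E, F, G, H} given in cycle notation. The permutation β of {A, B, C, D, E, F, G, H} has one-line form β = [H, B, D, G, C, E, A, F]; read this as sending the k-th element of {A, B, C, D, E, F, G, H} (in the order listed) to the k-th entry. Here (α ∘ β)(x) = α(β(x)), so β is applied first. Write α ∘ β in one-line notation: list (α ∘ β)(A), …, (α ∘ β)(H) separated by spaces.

D G B E H A C F

For each element, apply β then α: A → H → D; B → B → G; C → D → B; D → G → E; E → C → H; F → E → A; G → A → C; H → F → F.
Collecting the images, α ∘ β = [D G B E H A C F].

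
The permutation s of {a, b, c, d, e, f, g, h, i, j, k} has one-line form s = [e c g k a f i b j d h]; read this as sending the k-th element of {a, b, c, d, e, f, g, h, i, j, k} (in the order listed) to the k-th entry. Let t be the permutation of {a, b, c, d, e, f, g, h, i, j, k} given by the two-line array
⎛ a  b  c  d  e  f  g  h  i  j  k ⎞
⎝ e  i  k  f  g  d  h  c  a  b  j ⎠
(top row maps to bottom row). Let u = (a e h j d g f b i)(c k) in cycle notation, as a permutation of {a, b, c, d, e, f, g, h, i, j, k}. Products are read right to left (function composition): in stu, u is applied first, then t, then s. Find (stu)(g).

k

(stu)(g) = s(t(u(g))). u(g) = f, then t(f) = d, then s(d) = k, so the result is k.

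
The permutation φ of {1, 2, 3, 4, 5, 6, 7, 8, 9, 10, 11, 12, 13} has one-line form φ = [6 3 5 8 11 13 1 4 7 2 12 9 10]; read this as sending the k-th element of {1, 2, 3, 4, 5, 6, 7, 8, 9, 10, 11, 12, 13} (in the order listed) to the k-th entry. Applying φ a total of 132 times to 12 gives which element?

12

Tracing 12 → 9 → … returns to 12 after 11 steps, so 12 lies in an 11-cycle (1, 6, 13, 10, 2, 3, 5, 11, 12, 9, 7).
Since the cycle has length 11, φ^132 acts on it the same as φ^0 (132 mod 11 = 0).
So φ^132(12) = 12.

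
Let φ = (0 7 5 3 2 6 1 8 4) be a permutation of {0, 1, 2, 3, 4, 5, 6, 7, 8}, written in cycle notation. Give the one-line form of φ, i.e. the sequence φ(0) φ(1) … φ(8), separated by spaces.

7 8 6 2 0 3 1 5 4

Image by image: 0↦7, 1↦8, 2↦6, 3↦2, 4↦0, 5↦3, 6↦1, 7↦5, 8↦4.
So the one-line form is 7 8 6 2 0 3 1 5 4.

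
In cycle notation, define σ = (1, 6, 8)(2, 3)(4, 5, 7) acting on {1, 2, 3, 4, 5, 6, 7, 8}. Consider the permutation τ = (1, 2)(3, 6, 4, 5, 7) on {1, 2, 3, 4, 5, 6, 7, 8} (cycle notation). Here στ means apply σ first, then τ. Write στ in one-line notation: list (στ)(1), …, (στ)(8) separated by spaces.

4 6 1 7 3 8 5 2

(στ)(x) = τ(σ(x)). Computing each image: τ(σ(1)) = τ(6) = 4, τ(σ(2)) = τ(3) = 6, τ(σ(3)) = τ(2) = 1, τ(σ(4)) = τ(5) = 7, τ(σ(5)) = τ(7) = 3, τ(σ(6)) = τ(8) = 8, τ(σ(7)) = τ(4) = 5, τ(σ(8)) = τ(1) = 2.
Hence στ = [4 6 1 7 3 8 5 2].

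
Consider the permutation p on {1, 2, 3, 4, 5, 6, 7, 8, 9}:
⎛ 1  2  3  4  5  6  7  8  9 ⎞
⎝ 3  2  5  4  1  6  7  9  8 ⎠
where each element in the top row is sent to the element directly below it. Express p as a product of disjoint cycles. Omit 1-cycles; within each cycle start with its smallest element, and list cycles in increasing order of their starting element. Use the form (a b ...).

(1 3 5)(8 9)

Iterating p from 1 gives 1 → 3 → 5 → 1; that is the 3-cycle (1 3 5).
Continuing from each remaining unvisited element yields (1 3 5)(8 9).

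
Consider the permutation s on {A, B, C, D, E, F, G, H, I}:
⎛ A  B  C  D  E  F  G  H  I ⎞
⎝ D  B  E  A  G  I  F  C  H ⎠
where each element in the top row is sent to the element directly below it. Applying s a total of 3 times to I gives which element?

Tracing I → H → … returns to I after 6 steps, so I lies in a 6-cycle (C, E, G, F, I, H).
Advancing 3 steps from I: I → H → C → E.

E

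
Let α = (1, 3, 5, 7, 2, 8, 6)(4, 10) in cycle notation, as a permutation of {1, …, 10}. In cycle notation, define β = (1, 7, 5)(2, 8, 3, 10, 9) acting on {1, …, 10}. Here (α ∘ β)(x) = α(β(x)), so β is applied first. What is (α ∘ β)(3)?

4

β(3) = 10, then α(10) = 4; composing gives (α ∘ β)(3) = 4.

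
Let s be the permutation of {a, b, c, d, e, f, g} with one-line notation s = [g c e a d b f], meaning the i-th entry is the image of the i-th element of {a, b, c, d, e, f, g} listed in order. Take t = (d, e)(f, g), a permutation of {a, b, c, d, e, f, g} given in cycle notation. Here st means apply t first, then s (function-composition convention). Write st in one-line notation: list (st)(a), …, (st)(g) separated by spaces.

g c e d a f b

(st)(x) = s(t(x)). Computing each image: s(t(a)) = s(a) = g, s(t(b)) = s(b) = c, s(t(c)) = s(c) = e, s(t(d)) = s(e) = d, s(t(e)) = s(d) = a, s(t(f)) = s(g) = f, s(t(g)) = s(f) = b.
Hence st = [g c e d a f b].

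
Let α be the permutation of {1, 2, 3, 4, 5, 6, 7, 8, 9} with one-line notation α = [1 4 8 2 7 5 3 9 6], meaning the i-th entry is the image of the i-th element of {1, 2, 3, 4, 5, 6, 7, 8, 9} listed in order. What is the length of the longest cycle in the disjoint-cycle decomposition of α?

6

Decomposing into disjoint cycles gives (2 4)(3 8 9 6 5 7); the longest has length 6.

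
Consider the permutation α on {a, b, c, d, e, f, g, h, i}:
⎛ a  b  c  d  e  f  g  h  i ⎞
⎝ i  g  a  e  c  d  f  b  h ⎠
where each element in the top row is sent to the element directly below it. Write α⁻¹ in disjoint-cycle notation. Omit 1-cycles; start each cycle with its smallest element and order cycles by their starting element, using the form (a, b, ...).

(a, c, e, d, f, g, b, h, i)

The cycle decomposition of α is (a, i, h, b, g, f, d, e, c).
The inverse reverses every cycle; in canonical form, α⁻¹ = (a, c, e, d, f, g, b, h, i).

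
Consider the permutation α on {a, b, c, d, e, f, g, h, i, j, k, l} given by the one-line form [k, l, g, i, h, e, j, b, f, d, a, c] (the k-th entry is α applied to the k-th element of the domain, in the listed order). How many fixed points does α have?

0

No element satisfies α(x) = x, so there are 0 fixed points.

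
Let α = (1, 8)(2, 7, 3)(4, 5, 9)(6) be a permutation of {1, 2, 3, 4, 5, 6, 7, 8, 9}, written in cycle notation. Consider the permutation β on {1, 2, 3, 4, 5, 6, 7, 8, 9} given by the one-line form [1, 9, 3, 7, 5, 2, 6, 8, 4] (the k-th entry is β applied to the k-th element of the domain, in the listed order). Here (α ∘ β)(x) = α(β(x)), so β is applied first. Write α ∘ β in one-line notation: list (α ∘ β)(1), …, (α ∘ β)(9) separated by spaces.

8 4 2 3 9 7 6 1 5

For each element, apply β then α: 1 → 1 → 8; 2 → 9 → 4; 3 → 3 → 2; 4 → 7 → 3; 5 → 5 → 9; 6 → 2 → 7; 7 → 6 → 6; 8 → 8 → 1; 9 → 4 → 5.
So α ∘ β in one-line form is 8 4 2 3 9 7 6 1 5.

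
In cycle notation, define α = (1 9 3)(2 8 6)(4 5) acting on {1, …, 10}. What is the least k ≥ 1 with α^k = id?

6

The disjoint cycles have lengths 3, 3, 2, 1, 1.
The order of α is the least common multiple of its cycle lengths: lcm(3, 3, 2) = 6.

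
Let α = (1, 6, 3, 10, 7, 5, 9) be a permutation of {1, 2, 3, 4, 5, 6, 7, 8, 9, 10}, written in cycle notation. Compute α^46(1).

7

1 lies in the 7-cycle (1, 6, 3, 10, 7, 5, 9).
Powers repeat with period 7 on this cycle, and 46 mod 7 = 4, so α^46(1) = α^4(1).
Stepping 4 places around the cycle: 1 → 6 → 3 → 10 → 7.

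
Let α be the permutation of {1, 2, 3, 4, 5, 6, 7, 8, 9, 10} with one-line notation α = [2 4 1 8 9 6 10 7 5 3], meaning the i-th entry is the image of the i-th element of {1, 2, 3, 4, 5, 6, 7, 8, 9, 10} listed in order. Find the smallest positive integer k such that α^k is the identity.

The disjoint-cycle form of α has cycle lengths 7, 2, 1.
The order is lcm(7, 2) = 14.

14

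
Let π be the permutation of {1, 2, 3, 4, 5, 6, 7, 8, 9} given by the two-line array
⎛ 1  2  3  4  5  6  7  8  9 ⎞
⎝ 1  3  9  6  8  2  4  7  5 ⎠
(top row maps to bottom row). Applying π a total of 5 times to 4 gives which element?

Tracing 4 → 6 → … returns to 4 after 8 steps, so 4 lies in an 8-cycle (2, 3, 9, 5, 8, 7, 4, 6).
Stepping 5 places around the cycle: 4 → 6 → 2 → 3 → 9 → 5.

5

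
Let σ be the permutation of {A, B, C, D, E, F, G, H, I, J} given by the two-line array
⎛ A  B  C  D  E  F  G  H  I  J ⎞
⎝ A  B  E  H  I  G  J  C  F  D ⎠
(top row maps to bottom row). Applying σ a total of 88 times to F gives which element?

Tracing F → G → … returns to F after 8 steps, so F lies in an 8-cycle (C E I F G J D H).
Powers repeat with period 8 on this cycle, and 88 mod 8 = 0, so σ^88(F) = σ^0(F).
So σ^88(F) = F.

F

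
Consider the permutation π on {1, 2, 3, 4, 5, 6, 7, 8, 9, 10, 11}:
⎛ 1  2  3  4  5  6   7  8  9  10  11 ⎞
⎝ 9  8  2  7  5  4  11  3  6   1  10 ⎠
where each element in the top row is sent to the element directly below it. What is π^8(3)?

8

Tracing 3 → 2 → … returns to 3 after 3 steps, so 3 lies in a 3-cycle (2, 8, 3).
Powers repeat with period 3 on this cycle, and 8 mod 3 = 2, so π^8(3) = π^2(3).
Advancing 2 steps from 3: 3 → 2 → 8.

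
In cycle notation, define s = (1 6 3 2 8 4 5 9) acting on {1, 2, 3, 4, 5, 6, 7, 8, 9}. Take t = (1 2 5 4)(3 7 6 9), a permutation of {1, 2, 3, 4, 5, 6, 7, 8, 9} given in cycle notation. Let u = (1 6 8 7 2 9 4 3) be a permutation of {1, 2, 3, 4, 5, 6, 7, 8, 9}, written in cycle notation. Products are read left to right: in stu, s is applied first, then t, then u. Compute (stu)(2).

Chase 2: s(2) = 8; t(8) = 8; u(8) = 7. Hence (stu)(2) = 7.

7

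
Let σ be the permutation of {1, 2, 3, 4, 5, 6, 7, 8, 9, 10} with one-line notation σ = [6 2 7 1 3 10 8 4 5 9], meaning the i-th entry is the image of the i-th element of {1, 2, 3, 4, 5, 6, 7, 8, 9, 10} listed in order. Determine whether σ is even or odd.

even

In disjoint-cycle form the cycle lengths are 9, 1.
A cycle is odd iff its length is even; σ has 0 even-length cycles, so sgn(σ) = (−1)^0 and σ is even.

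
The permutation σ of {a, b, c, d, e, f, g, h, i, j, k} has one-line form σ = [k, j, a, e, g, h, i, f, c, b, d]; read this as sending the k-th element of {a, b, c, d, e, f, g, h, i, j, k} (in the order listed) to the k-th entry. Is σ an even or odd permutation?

even

In disjoint-cycle form the cycle lengths are 7, 2, 2.
A cycle is odd iff its length is even; σ has 2 even-length cycles, so sgn(σ) = (−1)^2 and σ is even.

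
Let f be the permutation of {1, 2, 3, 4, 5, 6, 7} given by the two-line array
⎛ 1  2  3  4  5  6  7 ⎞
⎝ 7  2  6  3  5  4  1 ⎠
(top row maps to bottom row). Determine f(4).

3

The entry below 4 in the array is 3, so f(4) = 3.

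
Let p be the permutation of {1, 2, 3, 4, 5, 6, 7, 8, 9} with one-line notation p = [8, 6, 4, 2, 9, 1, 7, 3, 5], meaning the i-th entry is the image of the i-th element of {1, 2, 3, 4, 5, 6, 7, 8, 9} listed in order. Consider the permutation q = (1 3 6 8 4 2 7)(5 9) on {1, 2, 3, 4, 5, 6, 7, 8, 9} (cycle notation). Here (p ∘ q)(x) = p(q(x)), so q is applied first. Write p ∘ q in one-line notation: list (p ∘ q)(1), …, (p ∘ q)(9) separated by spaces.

4 7 1 6 5 3 8 2 9

(p ∘ q)(x) = p(q(x)). Computing each image: p(q(1)) = p(3) = 4, p(q(2)) = p(7) = 7, p(q(3)) = p(6) = 1, p(q(4)) = p(2) = 6, p(q(5)) = p(9) = 5, p(q(6)) = p(8) = 3, p(q(7)) = p(1) = 8, p(q(8)) = p(4) = 2, p(q(9)) = p(5) = 9.
Hence p ∘ q = [4 7 1 6 5 3 8 2 9].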